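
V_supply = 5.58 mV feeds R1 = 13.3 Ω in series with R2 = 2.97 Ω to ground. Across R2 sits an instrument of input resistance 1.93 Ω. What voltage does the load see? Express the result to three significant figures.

First combine the lower leg with the load: R2 ‖ R_L = 1.170 Ω.
Then V_out = V_supply · R2'/(R1 + R2') = 5.58 × 1.170/14.47 = 0.4511 mV.

V_out ≈ 0.451 mV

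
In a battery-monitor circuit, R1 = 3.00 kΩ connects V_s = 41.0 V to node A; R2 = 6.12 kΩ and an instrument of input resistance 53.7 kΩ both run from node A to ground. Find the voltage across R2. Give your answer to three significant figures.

V_out ≈ 26.5 V

R2 ‖ R_L = (6.12 × 53.7)/(6.12 + 53.7) = 5.494 kΩ.
Now apply the divider: V_out = 41.0 × 0.6468 = 26.52 V.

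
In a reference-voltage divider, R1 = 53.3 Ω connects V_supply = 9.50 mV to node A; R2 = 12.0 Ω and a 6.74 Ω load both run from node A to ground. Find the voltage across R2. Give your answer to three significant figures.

First combine the lower leg with the load: R2 ‖ R_L = 4.316 Ω.
Now apply the divider: V_out = 9.50 × 0.07491 = 0.7116 mV.
(Unloaded it would be 1.75 mV; the load pulls it down.)

V_out ≈ 0.712 mV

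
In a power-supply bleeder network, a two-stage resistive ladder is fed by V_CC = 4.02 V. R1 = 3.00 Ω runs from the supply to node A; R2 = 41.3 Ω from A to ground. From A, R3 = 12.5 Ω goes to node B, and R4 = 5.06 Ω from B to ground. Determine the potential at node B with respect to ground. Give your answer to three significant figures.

V_B ≈ 0.932 V

Looking into the second stage from A: R3 + R4 = 17.56 Ω appears in parallel with R2.
R2 ‖ (R3+R4) = 12.32 Ω.
V_A = 4.02 × 12.32/(3.00 + 12.32) = 3.233 V.
Stage 2 is unloaded, so V_B = V_A · R4/(R3+R4) = 3.233 × 5.06/17.56 = 0.9316 V.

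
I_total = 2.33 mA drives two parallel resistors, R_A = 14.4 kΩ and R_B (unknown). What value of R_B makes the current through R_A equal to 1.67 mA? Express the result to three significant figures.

Two-branch current divider: I_A = I_total · R_B/(R_A + R_B).
1.67/2.33 = R_B/(R_A + R_B) → R_B = R_A · (0.7167)/(1 − 0.7167) = 14.4 × 2.530 = 36.44 kΩ.

R_B ≈ 36.4 kΩ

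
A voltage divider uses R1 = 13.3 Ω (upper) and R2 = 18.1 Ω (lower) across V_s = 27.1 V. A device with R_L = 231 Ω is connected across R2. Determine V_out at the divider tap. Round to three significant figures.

V_out ≈ 15.1 V

The load sits in parallel with R2, giving an effective lower resistance R2' = R2·R_L/(R2+R_L) = 16.78 Ω.
Voltage divider with the loaded lower leg: V_out = 27.1 × 16.78/(13.3 + 16.78) = 27.1 × 0.5579 = 15.12 V.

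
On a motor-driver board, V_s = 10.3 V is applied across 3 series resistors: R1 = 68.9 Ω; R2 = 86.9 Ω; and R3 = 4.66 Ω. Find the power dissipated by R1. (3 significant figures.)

Series current I = V_s/ΣR = 10.3/160.5 = 0.06419 A.
P = I²R = 0.004120 × 68.9 = 0.2839 W.

P ≈ 0.284 W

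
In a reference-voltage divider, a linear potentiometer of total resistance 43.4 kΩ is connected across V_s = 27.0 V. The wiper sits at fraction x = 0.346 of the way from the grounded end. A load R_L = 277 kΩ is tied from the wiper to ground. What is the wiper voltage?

Lower segment x·R_p = 15.02 kΩ; upper segment (1−x)·R_p = 28.38 kΩ.
R_L loads the lower segment: effective lower R = 14.24 kΩ.
Then V_out = V_s · 14.24/(28.38 + 14.24) = 9.022 V.

V_out ≈ 9.02 V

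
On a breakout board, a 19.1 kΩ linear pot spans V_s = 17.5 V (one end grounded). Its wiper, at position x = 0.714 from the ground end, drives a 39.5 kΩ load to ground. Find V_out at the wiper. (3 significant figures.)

V_out ≈ 11.4 V

Split the track: R_lower = x·R_p = 13.64 kΩ, R_upper = (1−x)·R_p = 5.463 kΩ.
Lower segment in parallel with the load: 13.64 ‖ 39.5 = 10.14 kΩ.
V_out = 17.5 × 10.14/(5.463 + 10.14) = 11.37 V.
(Unloaded: V_out = x·V_s = 12.5 V.)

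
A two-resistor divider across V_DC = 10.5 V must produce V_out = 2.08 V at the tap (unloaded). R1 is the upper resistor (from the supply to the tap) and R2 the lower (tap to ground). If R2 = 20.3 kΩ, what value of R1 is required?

R1 ≈ 82.2 kΩ

Required fraction k = V_out/V_DC = 0.1981.
So R1 = R2 · (V_DC/V_out − 1) = 20.3 × (10.5/2.08 − 1) = 20.3 × 4.048 = 82.18 kΩ.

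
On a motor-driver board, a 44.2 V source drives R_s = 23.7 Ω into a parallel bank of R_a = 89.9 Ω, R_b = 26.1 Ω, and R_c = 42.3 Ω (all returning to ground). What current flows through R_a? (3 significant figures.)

Parallel bank: R_p = 1/(1/89.9 + 1/26.1 + 1/42.3) = 13.68 Ω.
V_A = 44.2 × 13.68/37.38 = 16.18 V.
I(R_a) = V_A / R_a = 16.18/89.9 = 0.1800 A.

I ≈ 0.180 A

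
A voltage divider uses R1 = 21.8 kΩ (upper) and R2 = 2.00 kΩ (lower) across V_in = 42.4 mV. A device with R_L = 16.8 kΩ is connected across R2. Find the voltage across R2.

V_out ≈ 3.21 mV

First combine the lower leg with the load: R2 ‖ R_L = 1.787 kΩ.
Now apply the divider: V_out = 42.4 × 0.07577 = 3.213 mV.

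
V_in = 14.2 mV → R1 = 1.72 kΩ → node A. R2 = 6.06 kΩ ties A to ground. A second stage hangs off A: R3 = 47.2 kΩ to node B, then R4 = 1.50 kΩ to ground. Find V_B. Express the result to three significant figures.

Looking into the second stage from A: R3 + R4 = 48.70 kΩ appears in parallel with R2.
Effective lower resistance at A: R2 ‖ 48.70 = 5.389 kΩ.
First divider: V_A = V_in · 5.389/(1.72 + 5.389) = 10.76 mV.
V_B = V_A × 0.03080 = 0.3316 mV.

V_B ≈ 0.332 mV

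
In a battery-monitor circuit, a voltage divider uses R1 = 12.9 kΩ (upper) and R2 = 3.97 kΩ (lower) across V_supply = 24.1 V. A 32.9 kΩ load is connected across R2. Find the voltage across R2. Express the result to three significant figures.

First combine the lower leg with the load: R2 ‖ R_L = 3.543 kΩ.
Voltage divider with the loaded lower leg: V_out = 24.1 × 3.543/(12.9 + 3.543) = 24.1 × 0.2154 = 5.192 V.
(Unloaded it would be 5.67 V; the load pulls it down.)

V_out ≈ 5.19 V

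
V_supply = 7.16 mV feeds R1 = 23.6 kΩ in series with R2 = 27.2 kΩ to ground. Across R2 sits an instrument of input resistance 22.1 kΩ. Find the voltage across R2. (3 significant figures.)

V_out ≈ 2.44 mV

The load sits in parallel with R2, giving an effective lower resistance R2' = R2·R_L/(R2+R_L) = 12.19 kΩ.
Now apply the divider: V_out = 7.16 × 0.3407 = 2.439 mV.
(Unloaded it would be 3.83 mV; the load pulls it down.)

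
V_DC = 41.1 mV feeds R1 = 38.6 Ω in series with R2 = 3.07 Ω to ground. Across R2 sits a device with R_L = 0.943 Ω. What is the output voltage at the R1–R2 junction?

V_out ≈ 0.754 mV

R2 ‖ R_L = (3.07 × 0.943)/(3.07 + 0.943) = 0.7214 Ω.
Voltage divider with the loaded lower leg: V_out = 41.1 × 0.7214/(38.6 + 0.7214) = 41.1 × 0.01835 = 0.7540 mV.
(Unloaded it would be 3.03 mV; the load pulls it down.)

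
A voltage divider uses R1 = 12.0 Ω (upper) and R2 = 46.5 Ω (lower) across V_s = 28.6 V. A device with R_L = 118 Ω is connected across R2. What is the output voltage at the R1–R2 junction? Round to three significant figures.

V_out ≈ 21.0 V

The load sits in parallel with R2, giving an effective lower resistance R2' = R2·R_L/(R2+R_L) = 33.36 Ω.
Voltage divider with the loaded lower leg: V_out = 28.6 × 33.36/(12.0 + 33.36) = 28.6 × 0.7354 = 21.03 V.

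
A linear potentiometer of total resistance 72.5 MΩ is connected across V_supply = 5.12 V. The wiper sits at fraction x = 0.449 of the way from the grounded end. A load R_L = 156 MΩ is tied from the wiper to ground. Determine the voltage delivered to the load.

V_out ≈ 2.06 V

The pot divides into 39.95 MΩ above the wiper and 32.55 MΩ below.
R_L loads the lower segment: effective lower R = 26.93 MΩ.
Then V_out = V_supply · 26.93/(39.95 + 26.93) = 2.062 V.
(Unloaded: V_out = x·V_supply = 2.30 V.)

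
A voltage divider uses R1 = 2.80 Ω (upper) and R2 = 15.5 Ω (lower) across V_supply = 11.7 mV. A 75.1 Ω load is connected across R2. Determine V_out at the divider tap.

V_out ≈ 9.61 mV

R2 ‖ R_L = (15.5 × 75.1)/(15.5 + 75.1) = 12.85 Ω.
Now apply the divider: V_out = 11.7 × 0.8211 = 9.606 mV.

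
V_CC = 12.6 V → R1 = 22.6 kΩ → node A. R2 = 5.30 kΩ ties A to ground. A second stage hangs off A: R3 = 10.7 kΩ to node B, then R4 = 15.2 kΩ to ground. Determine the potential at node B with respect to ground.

The second stage (R3 + R4 = 25.90 kΩ) loads node A in parallel with R2.
R2 ‖ (R3+R4) = 4.400 kΩ.
First divider: V_A = V_CC · 4.400/(22.6 + 4.400) = 2.053 V.
V_B = V_A × 0.5869 = 1.205 V.

V_B ≈ 1.20 V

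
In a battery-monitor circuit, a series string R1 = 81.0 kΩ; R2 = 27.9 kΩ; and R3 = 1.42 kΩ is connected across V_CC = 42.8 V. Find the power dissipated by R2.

ΣR = 110.3 kΩ → I = 42.8/110.3 = 0.3880 mA.
V(R2) = I·R = 10.82 V; P = V·I = 10.82 × 0.3880 = 4.199 mW.

P ≈ 4.20 mW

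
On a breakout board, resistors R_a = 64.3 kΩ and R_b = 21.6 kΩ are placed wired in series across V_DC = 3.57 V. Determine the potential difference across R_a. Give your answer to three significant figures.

Series total: ΣR = 64.3 + 21.6 = 85.90 kΩ.
By the voltage-divider rule, V = 3.57 × 64.30/85.90 = 2.672 V.

V ≈ 2.67 V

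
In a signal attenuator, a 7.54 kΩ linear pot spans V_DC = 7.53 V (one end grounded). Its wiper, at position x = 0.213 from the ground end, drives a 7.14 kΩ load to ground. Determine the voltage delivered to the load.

V_out ≈ 1.36 V

Lower segment x·R_p = 1.606 kΩ; upper segment (1−x)·R_p = 5.934 kΩ.
(x·R_p) ‖ R_L = 1.311 kΩ.
Then V_out = V_DC · 1.311/(5.934 + 1.311) = 1.363 V.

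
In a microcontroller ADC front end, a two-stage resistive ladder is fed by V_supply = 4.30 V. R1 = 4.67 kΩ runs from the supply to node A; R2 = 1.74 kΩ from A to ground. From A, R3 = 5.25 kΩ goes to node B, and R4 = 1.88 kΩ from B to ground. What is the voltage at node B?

The second stage (R3 + R4 = 7.130 kΩ) loads node A in parallel with R2.
Effective lower resistance at A: R2 ‖ 7.130 = 1.399 kΩ.
V_A = 4.30 × 1.399/(4.67 + 1.399) = 0.9910 V.
Stage 2 is unloaded, so V_B = V_A · R4/(R3+R4) = 0.9910 × 1.88/7.130 = 0.2613 V.

V_B ≈ 0.261 V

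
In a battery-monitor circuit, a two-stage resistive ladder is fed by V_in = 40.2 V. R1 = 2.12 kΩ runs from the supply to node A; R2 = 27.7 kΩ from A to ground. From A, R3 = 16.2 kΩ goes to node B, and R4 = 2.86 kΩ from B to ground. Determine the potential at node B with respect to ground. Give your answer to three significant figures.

Looking into the second stage from A: R3 + R4 = 19.06 kΩ appears in parallel with R2.
R2 ‖ (R3+R4) = 11.29 kΩ.
V_A = 40.2 × 11.29/(2.12 + 11.29) = 33.85 V.
V_B = V_A × 0.1501 = 5.079 V.

V_B ≈ 5.08 V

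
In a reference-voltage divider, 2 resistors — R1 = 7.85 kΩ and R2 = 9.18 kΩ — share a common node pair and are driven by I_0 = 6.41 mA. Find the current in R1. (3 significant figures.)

I ≈ 3.46 mA

Two-branch current divider: I_k = I_0 · R_other/(R_1 + R_2).
So I = 6.41 × 9.18/17.03 = 3.455 mA.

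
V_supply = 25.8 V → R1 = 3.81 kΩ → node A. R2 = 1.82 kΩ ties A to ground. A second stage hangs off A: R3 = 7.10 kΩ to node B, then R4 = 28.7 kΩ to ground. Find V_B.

The second stage (R3 + R4 = 35.80 kΩ) loads node A in parallel with R2.
R2 ‖ (R3+R4) = 1.732 kΩ.
First divider: V_A = V_supply · 1.732/(3.81 + 1.732) = 8.063 V.
V_B = V_A × 0.8017 = 6.464 V.

V_B ≈ 6.46 V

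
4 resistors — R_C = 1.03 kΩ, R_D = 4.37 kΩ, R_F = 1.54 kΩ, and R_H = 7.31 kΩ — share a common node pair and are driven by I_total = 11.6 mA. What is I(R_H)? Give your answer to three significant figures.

I ≈ 0.799 mA

ΣG = 1/1.03 + 1/4.37 + 1/1.54 + 1/7.31 = 1.986.
Current divider: I(R_H) = I_total · G_k/ΣG = 11.6 × (0.1368/1.986) = 11.6 × 0.06889 = 0.7991 mA.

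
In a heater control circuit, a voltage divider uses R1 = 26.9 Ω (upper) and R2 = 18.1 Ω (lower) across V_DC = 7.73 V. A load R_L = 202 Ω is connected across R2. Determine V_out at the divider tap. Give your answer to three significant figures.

V_out ≈ 2.95 V

The load sits in parallel with R2, giving an effective lower resistance R2' = R2·R_L/(R2+R_L) = 16.61 Ω.
Then V_out = V_DC · R2'/(R1 + R2') = 7.73 × 16.61/43.51 = 2.951 V.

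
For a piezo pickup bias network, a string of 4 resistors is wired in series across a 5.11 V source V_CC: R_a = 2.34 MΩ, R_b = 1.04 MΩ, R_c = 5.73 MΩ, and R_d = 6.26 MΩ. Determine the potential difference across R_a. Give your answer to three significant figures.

Series total: ΣR = 2.34 + 1.04 + 5.73 + 6.26 = 15.37 MΩ.
By the voltage-divider rule, V = 5.11 × 2.340/15.37 = 0.7780 V.

V ≈ 0.778 V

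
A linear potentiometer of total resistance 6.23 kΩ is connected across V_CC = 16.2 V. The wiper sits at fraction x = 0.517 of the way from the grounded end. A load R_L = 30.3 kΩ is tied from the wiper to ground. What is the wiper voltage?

Split the track: R_lower = x·R_p = 3.221 kΩ, R_upper = (1−x)·R_p = 3.009 kΩ.
Lower segment in parallel with the load: 3.221 ‖ 30.3 = 2.911 kΩ.
Loaded-divider output: V_out = 16.2 × 0.4918 = 7.966 V.

V_out ≈ 7.97 V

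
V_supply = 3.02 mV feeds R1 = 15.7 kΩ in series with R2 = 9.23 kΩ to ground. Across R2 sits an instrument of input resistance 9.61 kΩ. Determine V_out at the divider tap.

V_out ≈ 0.697 mV

R2 ‖ R_L = (9.23 × 9.61)/(9.23 + 9.61) = 4.708 kΩ.
Now apply the divider: V_out = 3.02 × 0.2307 = 0.6967 mV.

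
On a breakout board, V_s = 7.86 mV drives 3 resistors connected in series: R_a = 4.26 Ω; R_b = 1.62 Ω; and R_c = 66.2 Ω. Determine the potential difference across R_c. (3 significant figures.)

V ≈ 7.22 mV

ΣR = 4.26 + 1.62 + 66.2 = 72.08 Ω.
Voltage divider: V = V_s · (66.20 / 72.08) = 7.86 × 0.9184 = 7.219 mV.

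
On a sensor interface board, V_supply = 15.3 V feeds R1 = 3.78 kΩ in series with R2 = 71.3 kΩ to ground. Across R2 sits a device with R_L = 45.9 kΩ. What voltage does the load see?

V_out ≈ 13.5 V

The load sits in parallel with R2, giving an effective lower resistance R2' = R2·R_L/(R2+R_L) = 27.92 kΩ.
Then V_out = V_supply · R2'/(R1 + R2') = 15.3 × 27.92/31.70 = 13.48 V.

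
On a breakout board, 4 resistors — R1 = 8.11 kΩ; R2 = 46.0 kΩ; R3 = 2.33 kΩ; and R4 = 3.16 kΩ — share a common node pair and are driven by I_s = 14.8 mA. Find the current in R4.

I ≈ 5.26 mA

Conductances: ΣG = 1/8.11 + 1/46.0 + 1/2.33 + 1/3.16 = 0.8907 (1/kΩ).
R4 takes the fraction G_k/ΣG = 0.3165/0.8907 = 0.3553, so I = 14.8 × 0.3553 = 5.258 mA.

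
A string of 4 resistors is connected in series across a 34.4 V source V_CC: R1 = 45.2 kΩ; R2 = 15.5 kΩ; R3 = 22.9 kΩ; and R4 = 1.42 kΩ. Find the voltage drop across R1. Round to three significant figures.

Series total: ΣR = 45.2 + 15.5 + 22.9 + 1.42 = 85.02 kΩ.
V = V_CC · R/ΣR = 34.4 × 0.5316 = 18.29 V.

V ≈ 18.3 V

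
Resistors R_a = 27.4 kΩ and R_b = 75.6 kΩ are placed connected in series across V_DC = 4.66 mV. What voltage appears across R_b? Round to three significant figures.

V ≈ 3.42 mV

Total series resistance ΣR = 27.4 + 75.6 = 103.0 kΩ.
V = V_DC · R/ΣR = 4.66 × 0.7340 = 3.420 mV.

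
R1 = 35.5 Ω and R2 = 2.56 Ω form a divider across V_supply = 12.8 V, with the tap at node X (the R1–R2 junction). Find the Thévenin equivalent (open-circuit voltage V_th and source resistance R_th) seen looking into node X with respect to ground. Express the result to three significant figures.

V_th ≈ 0.861 V, R_th ≈ 2.39 Ω

With X open, the divider is unloaded: V_th = 12.8 × 2.56/38.06 = 0.8610 V.
With V_supply suppressed (replaced by a short), R_th = R1 ‖ R2 = (35.50 × 2.56)/(35.50 + 2.56) = 2.388 Ω.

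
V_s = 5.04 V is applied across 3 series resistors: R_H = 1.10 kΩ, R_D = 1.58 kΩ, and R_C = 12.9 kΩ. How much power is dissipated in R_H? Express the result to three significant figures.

P ≈ 0.115 mW

ΣR = 15.58 kΩ → I = 5.04/15.58 = 0.3235 mA.
V(R_H) = I·R = 0.3558 V; P = V·I = 0.3558 × 0.3235 = 0.1151 mW.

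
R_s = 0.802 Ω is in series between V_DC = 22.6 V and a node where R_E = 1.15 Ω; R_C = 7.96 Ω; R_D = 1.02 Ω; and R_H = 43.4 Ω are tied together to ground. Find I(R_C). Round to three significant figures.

I ≈ 1.09 A

Equivalent of the parallel group: R_p = 0.5003 Ω.
V_A = 22.6 × 0.5003/1.302 = 8.683 V.
Branch current I = V_A/R_C = 8.683/7.96 = 1.091 A.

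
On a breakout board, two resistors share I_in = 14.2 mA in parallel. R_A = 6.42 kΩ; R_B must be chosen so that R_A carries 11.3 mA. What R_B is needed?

In a two-way split, I_A/I_in = R_B/(R_A + R_B).
11.3/14.2 = R_B/(R_A + R_B) → R_B = R_A · (0.7958)/(1 − 0.7958) = 6.42 × 3.897 = 25.02 kΩ.

R_B ≈ 25.0 kΩ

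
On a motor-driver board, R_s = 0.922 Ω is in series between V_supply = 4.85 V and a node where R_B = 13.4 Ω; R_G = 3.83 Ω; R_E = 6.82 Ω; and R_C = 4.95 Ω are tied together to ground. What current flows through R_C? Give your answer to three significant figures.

I ≈ 0.601 A

Equivalent of the parallel group: R_p = 1.461 Ω.
V_A = 4.85 × 1.461/2.383 = 2.974 V.
I(R_C) = V_A / R_C = 2.974/4.95 = 0.6007 A.
(Equivalently: I_total = 2.035 A, then current-divider fraction G_k/ΣG = 0.2952.)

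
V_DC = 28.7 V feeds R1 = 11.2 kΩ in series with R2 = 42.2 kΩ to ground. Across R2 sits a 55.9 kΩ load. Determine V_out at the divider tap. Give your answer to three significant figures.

V_out ≈ 19.6 V

R2 ‖ R_L = (42.2 × 55.9)/(42.2 + 55.9) = 24.05 kΩ.
Voltage divider with the loaded lower leg: V_out = 28.7 × 24.05/(11.2 + 24.05) = 28.7 × 0.6822 = 19.58 V.
(Unloaded it would be 22.7 V; the load pulls it down.)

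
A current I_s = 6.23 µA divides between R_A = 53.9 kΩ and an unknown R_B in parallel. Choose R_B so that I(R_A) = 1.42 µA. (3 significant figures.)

R_B ≈ 15.9 kΩ

Two-branch current divider: I_A = I_s · R_B/(R_A + R_B).
1.42/6.23 = R_B/(R_A + R_B) → R_B = R_A · (0.2279)/(1 − 0.2279) = 53.9 × 0.2952 = 15.91 kΩ.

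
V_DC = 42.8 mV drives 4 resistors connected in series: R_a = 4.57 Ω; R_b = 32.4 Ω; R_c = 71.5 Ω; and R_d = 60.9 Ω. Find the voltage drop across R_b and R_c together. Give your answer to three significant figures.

V ≈ 26.3 mV

Total series resistance ΣR = 4.57 + 32.4 + 71.5 + 60.9 = 169.4 Ω.
R_{R_b..R_c} = 32.4 + 71.5 = 103.9 Ω.
V = V_DC · R/ΣR = 42.8 × 0.6134 = 26.26 mV.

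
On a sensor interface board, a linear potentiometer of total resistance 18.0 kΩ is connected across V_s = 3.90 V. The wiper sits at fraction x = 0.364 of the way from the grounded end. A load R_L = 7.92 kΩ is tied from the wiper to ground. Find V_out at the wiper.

Split the track: R_lower = x·R_p = 6.552 kΩ, R_upper = (1−x)·R_p = 11.45 kΩ.
(x·R_p) ‖ R_L = 3.586 kΩ.
V_out = 3.90 × 3.586/(11.45 + 3.586) = 0.9302 V.

V_out ≈ 0.930 V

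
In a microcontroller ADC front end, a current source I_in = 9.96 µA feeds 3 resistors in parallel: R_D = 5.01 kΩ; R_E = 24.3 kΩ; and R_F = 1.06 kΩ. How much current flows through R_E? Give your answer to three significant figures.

I ≈ 0.346 µA

Total conductance ΣG = 1/5.01 + 1/24.3 + 1/1.06 = 1.184 (units of 1/kΩ).
R_E takes the fraction G_k/ΣG = 0.04115/1.184 = 0.03475, so I = 9.96 × 0.03475 = 0.3461 µA.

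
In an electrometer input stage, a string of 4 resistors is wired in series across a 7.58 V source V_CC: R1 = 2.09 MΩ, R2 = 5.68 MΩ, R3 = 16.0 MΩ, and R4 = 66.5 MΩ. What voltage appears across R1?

Series total: ΣR = 2.09 + 5.68 + 16.0 + 66.5 = 90.27 MΩ.
Voltage divider: V = V_CC · (2.090 / 90.27) = 7.58 × 0.02315 = 0.1755 V.

V ≈ 0.175 V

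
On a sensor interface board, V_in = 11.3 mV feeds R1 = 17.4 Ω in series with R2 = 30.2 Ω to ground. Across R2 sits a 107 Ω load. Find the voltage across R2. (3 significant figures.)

The load sits in parallel with R2, giving an effective lower resistance R2' = R2·R_L/(R2+R_L) = 23.55 Ω.
Voltage divider with the loaded lower leg: V_out = 11.3 × 23.55/(17.4 + 23.55) = 11.3 × 0.5751 = 6.499 mV.

V_out ≈ 6.50 mV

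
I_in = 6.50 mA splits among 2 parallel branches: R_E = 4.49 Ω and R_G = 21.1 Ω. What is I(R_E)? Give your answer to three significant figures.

I ≈ 5.36 mA

For two parallel branches, I_k = I_in · (other R)/(sum of R).
So I = 6.50 × 21.1/25.59 = 5.360 mA.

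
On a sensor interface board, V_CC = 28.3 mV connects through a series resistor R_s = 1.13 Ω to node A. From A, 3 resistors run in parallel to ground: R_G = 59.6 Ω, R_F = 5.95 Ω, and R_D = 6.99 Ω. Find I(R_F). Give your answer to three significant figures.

Parallel bank: R_p = 1/(1/59.6 + 1/5.95 + 1/6.99) = 3.050 Ω.
V_A by voltage divider: V_A = 28.3 × 3.050/(1.13 + 3.050) = 20.65 mV.
Branch current I = V_A/R_F = 20.65/5.95 = 3.470 mA.
(Equivalently: I_total = 6.771 mA, then current-divider fraction G_k/ΣG = 0.5125.)

I ≈ 3.47 mA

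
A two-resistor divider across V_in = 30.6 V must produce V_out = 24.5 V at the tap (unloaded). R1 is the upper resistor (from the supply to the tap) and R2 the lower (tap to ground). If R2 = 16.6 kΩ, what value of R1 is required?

V_out/V_in = R2/(R1+R2) = 0.8007.
So R1 = R2 · (V_in/V_out − 1) = 16.6 × (30.6/24.5 − 1) = 16.6 × 0.2490 = 4.133 kΩ.

R1 ≈ 4.13 kΩ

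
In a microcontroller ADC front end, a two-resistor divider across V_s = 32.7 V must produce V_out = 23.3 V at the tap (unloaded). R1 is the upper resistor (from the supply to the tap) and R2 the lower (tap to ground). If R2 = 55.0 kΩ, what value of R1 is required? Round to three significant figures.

R1 ≈ 22.2 kΩ

V_out/V_s = R2/(R1+R2) = 0.7125.
So R1 = R2 · (V_s/V_out − 1) = 55.0 × (32.7/23.3 − 1) = 55.0 × 0.4034 = 22.19 kΩ.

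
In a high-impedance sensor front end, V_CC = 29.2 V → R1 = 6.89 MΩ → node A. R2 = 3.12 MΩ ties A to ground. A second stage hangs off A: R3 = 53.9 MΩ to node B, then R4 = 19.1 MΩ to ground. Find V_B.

Looking into the second stage from A: R3 + R4 = 73.00 MΩ appears in parallel with R2.
R2 ‖ (R3+R4) = 2.992 MΩ.
First divider: V_A = V_CC · 2.992/(6.89 + 2.992) = 8.841 V.
Then the unloaded second divider: V_B = V_A × R4/(R3+R4) = 8.841 × 0.2616 = 2.313 V.

V_B ≈ 2.31 V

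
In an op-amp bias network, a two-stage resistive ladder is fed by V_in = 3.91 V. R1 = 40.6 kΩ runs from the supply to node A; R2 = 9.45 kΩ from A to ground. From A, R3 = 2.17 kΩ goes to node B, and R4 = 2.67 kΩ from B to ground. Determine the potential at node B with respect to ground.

The second stage (R3 + R4 = 4.840 kΩ) loads node A in parallel with R2.
Effective lower resistance at A: R2 ‖ 4.840 = 3.201 kΩ.
V_A = 3.91 × 3.201/(40.6 + 3.201) = 0.2857 V.
V_B = V_A × 0.5517 = 0.1576 V.

V_B ≈ 0.158 V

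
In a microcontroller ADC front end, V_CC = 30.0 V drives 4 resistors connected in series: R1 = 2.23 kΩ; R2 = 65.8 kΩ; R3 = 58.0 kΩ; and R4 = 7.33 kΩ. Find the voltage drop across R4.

Total series resistance ΣR = 2.23 + 65.8 + 58.0 + 7.33 = 133.4 kΩ.
V = V_CC · R/ΣR = 30.0 × 0.05496 = 1.649 V.

V ≈ 1.65 V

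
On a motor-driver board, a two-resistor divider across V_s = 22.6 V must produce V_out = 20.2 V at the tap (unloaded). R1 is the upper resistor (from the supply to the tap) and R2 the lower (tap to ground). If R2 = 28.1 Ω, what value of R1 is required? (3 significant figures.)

The divider ratio is R2/(R1+R2) = 20.2/22.6 = 0.8938.
Rearranging, R1 = R2·(1−k)/k = 28.1 × 0.1188 = 3.339 Ω.

R1 ≈ 3.34 Ω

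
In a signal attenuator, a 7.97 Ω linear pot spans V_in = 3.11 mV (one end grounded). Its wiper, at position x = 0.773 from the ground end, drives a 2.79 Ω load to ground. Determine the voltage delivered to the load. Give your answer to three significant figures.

V_out ≈ 1.60 mV

Lower segment x·R_p = 6.161 Ω; upper segment (1−x)·R_p = 1.809 Ω.
R_L loads the lower segment: effective lower R = 1.920 Ω.
Loaded-divider output: V_out = 3.11 × 0.5149 = 1.601 mV.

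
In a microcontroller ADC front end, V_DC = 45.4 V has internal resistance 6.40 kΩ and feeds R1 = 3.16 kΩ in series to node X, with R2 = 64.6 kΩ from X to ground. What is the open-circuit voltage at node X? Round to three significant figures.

R1' = 6.40 + 3.16 = 9.560 kΩ (source resistance + R1).
With X open, the divider is unloaded: V_th = 45.4 × 64.6/74.16 = 39.55 V.

V_th ≈ 39.5 V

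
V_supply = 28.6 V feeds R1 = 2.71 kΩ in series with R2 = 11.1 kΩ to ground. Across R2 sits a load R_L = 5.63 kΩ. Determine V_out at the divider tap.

V_out ≈ 16.6 V

The load sits in parallel with R2, giving an effective lower resistance R2' = R2·R_L/(R2+R_L) = 3.735 kΩ.
Voltage divider with the loaded lower leg: V_out = 28.6 × 3.735/(2.71 + 3.735) = 28.6 × 0.5795 = 16.57 V.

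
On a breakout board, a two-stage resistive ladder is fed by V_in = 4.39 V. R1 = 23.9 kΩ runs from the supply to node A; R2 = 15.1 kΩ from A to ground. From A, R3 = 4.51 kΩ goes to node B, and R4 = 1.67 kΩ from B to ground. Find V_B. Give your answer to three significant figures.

Looking into the second stage from A: R3 + R4 = 6.180 kΩ appears in parallel with R2.
Effective lower resistance at A: R2 ‖ 6.180 = 4.385 kΩ.
V_A = 4.39 × 4.385/(23.9 + 4.385) = 0.6806 V.
Then the unloaded second divider: V_B = V_A × R4/(R3+R4) = 0.6806 × 0.2702 = 0.1839 V.

V_B ≈ 0.184 V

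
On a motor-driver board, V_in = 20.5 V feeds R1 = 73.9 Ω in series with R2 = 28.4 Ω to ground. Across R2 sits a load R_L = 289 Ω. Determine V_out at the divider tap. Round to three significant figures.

First combine the lower leg with the load: R2 ‖ R_L = 25.86 Ω.
Now apply the divider: V_out = 20.5 × 0.2592 = 5.314 V.
(Unloaded it would be 5.69 V; the load pulls it down.)

V_out ≈ 5.31 V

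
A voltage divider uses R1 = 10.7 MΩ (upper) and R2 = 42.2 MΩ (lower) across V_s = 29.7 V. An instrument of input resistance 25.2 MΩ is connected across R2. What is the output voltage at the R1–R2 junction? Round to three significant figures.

R2 ‖ R_L = (42.2 × 25.2)/(42.2 + 25.2) = 15.78 MΩ.
Now apply the divider: V_out = 29.7 × 0.5959 = 17.70 V.
(Unloaded it would be 23.7 V; the load pulls it down.)

V_out ≈ 17.7 V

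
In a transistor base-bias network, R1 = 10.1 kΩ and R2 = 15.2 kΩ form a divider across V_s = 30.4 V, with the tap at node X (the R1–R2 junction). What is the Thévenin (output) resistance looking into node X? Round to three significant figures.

With V_s suppressed (replaced by a short), R_th = R1 ‖ R2 = (10.10 × 15.2)/(10.10 + 15.2) = 6.068 kΩ.

R_th ≈ 6.07 kΩ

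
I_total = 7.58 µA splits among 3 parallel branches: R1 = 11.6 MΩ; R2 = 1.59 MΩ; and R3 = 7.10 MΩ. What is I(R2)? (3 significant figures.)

Total conductance ΣG = 1/11.6 + 1/1.59 + 1/7.10 = 0.8560 (units of 1/MΩ).
By the current-divider rule, I = I_total · G_k/ΣG = 7.58 × 0.7347 = 5.569 µA.

I ≈ 5.57 µA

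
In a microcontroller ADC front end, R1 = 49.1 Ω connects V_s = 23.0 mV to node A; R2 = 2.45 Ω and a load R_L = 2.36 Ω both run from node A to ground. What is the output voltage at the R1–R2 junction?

The load sits in parallel with R2, giving an effective lower resistance R2' = R2·R_L/(R2+R_L) = 1.202 Ω.
Then V_out = V_s · R2'/(R1 + R2') = 23.0 × 1.202/50.30 = 0.5496 mV.

V_out ≈ 0.550 mV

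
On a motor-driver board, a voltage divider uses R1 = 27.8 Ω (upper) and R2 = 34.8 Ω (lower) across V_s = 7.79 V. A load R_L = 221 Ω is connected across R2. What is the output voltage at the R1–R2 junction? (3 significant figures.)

R2 ‖ R_L = (34.8 × 221)/(34.8 + 221) = 30.07 Ω.
Then V_out = V_s · R2'/(R1 + R2') = 7.79 × 30.07/57.87 = 4.048 V.

V_out ≈ 4.05 V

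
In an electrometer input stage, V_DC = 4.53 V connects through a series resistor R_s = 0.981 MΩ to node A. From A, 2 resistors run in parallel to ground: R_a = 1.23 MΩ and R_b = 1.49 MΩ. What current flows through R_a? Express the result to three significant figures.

I ≈ 1.50 µA

Parallel bank: R_p = 1/(1/1.23 + 1/1.49) = 0.6738 MΩ.
V_A = 4.53 × 0.6738/1.655 = 1.844 V.
Branch current I = V_A/R_a = 1.844/1.23 = 1.500 µA.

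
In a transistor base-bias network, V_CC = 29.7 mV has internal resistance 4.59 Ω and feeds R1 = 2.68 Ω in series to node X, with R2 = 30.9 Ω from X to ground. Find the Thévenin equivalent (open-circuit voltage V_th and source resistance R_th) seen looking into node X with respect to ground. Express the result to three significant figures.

R1' = 4.59 + 2.68 = 7.270 Ω (source resistance + R1).
V_th is the unloaded tap voltage: V_CC · R2/(R1'+R2) = 29.7 × 0.8095 = 24.04 mV.
With V_CC suppressed (replaced by a short), R_th = R1' ‖ R2 = (7.270 × 30.9)/(7.270 + 30.9) = 5.885 Ω.

V_th ≈ 24.0 mV, R_th ≈ 5.89 Ω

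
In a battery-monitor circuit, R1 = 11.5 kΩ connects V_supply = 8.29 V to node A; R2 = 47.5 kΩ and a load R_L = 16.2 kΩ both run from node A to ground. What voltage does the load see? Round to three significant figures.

R2 ‖ R_L = (47.5 × 16.2)/(47.5 + 16.2) = 12.08 kΩ.
Now apply the divider: V_out = 8.29 × 0.5123 = 4.247 V.
(Unloaded it would be 6.67 V; the load pulls it down.)

V_out ≈ 4.25 V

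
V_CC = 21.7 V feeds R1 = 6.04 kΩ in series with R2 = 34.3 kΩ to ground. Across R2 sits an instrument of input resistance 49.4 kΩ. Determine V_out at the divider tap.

R2 ‖ R_L = (34.3 × 49.4)/(34.3 + 49.4) = 20.24 kΩ.
Now apply the divider: V_out = 21.7 × 0.7702 = 16.71 V.
(Unloaded it would be 18.5 V; the load pulls it down.)

V_out ≈ 16.7 V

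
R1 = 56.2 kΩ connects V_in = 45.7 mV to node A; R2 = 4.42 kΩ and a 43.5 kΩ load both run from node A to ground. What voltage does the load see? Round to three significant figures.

V_out ≈ 3.05 mV

R2 ‖ R_L = (4.42 × 43.5)/(4.42 + 43.5) = 4.012 kΩ.
Voltage divider with the loaded lower leg: V_out = 45.7 × 4.012/(56.2 + 4.012) = 45.7 × 0.06664 = 3.045 mV.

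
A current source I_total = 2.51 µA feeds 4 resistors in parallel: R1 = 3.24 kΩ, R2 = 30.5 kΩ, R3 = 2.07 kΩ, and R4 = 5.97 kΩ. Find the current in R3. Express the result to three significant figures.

I ≈ 1.22 µA

Conductances: ΣG = 1/3.24 + 1/30.5 + 1/2.07 + 1/5.97 = 0.9920 (1/kΩ).
By the current-divider rule, I = I_total · G_k/ΣG = 2.51 × 0.4870 = 1.222 µA.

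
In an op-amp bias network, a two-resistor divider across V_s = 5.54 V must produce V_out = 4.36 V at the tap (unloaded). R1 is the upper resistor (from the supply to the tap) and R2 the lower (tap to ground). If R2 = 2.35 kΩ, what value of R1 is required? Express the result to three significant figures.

The divider ratio is R2/(R1+R2) = 4.36/5.54 = 0.7870.
Rearranging, R1 = R2·(1−k)/k = 2.35 × 0.2706 = 0.6360 kΩ.

R1 ≈ 0.636 kΩ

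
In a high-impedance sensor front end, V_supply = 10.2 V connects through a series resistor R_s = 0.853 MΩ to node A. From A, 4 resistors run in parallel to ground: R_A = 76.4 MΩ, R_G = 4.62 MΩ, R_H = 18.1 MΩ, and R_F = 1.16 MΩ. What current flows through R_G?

Combine the parallel branches: R_p = (1/76.4 + 1/4.62 + 1/18.1 + 1/1.16)⁻¹ = 0.8719 MΩ.
Node voltage V_A = V_supply · R_p/(R_s + R_p) = 10.2 × 0.5055 = 5.156 V.
I(R_G) = V_A / R_G = 5.156/4.62 = 1.116 µA.

I ≈ 1.12 µA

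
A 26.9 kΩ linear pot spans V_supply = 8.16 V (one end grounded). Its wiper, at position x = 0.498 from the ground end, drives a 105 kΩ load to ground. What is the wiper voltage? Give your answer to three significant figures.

V_out ≈ 3.82 V

The pot divides into 13.50 kΩ above the wiper and 13.40 kΩ below.
R_L loads the lower segment: effective lower R = 11.88 kΩ.
Then V_out = V_supply · 11.88/(13.50 + 11.88) = 3.819 V.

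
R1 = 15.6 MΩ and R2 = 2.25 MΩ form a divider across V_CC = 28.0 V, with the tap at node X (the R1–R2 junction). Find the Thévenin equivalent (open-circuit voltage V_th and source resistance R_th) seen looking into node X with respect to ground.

V_th ≈ 3.53 V, R_th ≈ 1.97 MΩ

Open-circuit (no load on X): V_th = V_CC · R2/(R1 + R2) = 28.0 × 2.25/(15.60 + 2.25) = 3.529 V.
Looking into X with the source shorted: R_th = R1·R2/(R1+R2) = 15.60 × 2.25/17.85 = 1.966 MΩ.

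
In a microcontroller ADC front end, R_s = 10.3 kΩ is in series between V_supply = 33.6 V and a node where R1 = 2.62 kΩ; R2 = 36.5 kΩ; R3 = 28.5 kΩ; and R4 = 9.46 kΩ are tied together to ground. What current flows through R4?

I ≈ 0.533 mA

Equivalent of the parallel group: R_p = 1.819 kΩ.
V_A by voltage divider: V_A = 33.6 × 1.819/(10.3 + 1.819) = 5.042 V.
Branch current I = V_A/R4 = 5.042/9.46 = 0.5330 mA.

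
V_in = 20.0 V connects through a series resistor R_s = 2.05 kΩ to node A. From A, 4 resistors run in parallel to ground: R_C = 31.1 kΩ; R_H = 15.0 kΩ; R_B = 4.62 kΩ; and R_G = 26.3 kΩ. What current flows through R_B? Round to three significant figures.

I ≈ 2.51 mA

Combine the parallel branches: R_p = (1/31.1 + 1/15.0 + 1/4.62 + 1/26.3)⁻¹ = 2.831 kΩ.
V_A by voltage divider: V_A = 20.0 × 2.831/(2.05 + 2.831) = 11.60 V.
I(R_B) = V_A / R_B = 11.60/4.62 = 2.511 mA.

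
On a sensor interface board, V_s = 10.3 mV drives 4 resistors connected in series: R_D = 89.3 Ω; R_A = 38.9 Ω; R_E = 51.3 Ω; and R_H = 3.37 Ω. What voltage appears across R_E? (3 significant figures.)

V ≈ 2.89 mV

Series total: ΣR = 89.3 + 38.9 + 51.3 + 3.37 = 182.9 Ω.
Voltage divider: V = V_s · (51.30 / 182.9) = 10.3 × 0.2805 = 2.889 mV.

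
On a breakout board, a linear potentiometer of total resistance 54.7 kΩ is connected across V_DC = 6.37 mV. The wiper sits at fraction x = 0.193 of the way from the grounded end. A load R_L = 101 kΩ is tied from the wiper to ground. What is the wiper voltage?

V_out ≈ 1.13 mV

Lower segment x·R_p = 10.56 kΩ; upper segment (1−x)·R_p = 44.14 kΩ.
R_L loads the lower segment: effective lower R = 9.558 kΩ.
Loaded-divider output: V_out = 6.37 × 0.1780 = 1.134 mV.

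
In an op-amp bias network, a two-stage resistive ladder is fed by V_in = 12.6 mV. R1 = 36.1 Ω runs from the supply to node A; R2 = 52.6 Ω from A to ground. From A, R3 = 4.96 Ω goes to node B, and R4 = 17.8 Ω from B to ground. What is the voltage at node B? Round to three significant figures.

V_B ≈ 3.01 mV

Looking into the second stage from A: R3 + R4 = 22.76 Ω appears in parallel with R2.
Effective lower resistance at A: R2 ‖ 22.76 = 15.89 Ω.
First divider: V_A = V_in · 15.89/(36.1 + 15.89) = 3.850 mV.
V_B = V_A × 0.7821 = 3.011 mV.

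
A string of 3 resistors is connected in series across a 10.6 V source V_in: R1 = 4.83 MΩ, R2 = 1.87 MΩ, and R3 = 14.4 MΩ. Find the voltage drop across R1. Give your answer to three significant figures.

V ≈ 2.43 V

ΣR = 4.83 + 1.87 + 14.4 = 21.10 MΩ.
By the voltage-divider rule, V = 10.6 × 4.830/21.10 = 2.426 V.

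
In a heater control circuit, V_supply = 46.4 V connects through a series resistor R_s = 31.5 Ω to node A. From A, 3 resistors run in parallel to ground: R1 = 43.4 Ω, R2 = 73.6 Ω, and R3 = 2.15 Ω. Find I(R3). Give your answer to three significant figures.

Combine the parallel branches: R_p = (1/43.4 + 1/73.6 + 1/2.15)⁻¹ = 1.993 Ω.
V_A = 46.4 × 1.993/33.49 = 2.761 V.
I(R3) = V_A / R3 = 2.761/2.15 = 1.284 A.
(Check via current divider: I_total = 1.385 A; share G_k/ΣG = 0.9270 → same result.)

I ≈ 1.28 A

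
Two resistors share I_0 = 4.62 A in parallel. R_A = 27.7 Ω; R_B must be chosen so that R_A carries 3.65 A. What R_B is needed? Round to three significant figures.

In a two-way split, I_A/I_0 = R_B/(R_A + R_B).
3.65/4.62 = R_B/(R_A + R_B) → R_B = R_A · (0.7900)/(1 − 0.7900) = 27.7 × 3.763 = 104.2 Ω.

R_B ≈ 104 Ω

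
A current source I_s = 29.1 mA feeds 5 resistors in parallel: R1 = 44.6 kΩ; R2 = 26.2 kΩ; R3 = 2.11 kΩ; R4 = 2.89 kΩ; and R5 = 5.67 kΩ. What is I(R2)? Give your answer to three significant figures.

ΣG = 1/44.6 + 1/26.2 + 1/2.11 + 1/2.89 + 1/5.67 = 1.057.
By the current-divider rule, I = I_s · G_k/ΣG = 29.1 × 0.03611 = 1.051 mA.

I ≈ 1.05 mA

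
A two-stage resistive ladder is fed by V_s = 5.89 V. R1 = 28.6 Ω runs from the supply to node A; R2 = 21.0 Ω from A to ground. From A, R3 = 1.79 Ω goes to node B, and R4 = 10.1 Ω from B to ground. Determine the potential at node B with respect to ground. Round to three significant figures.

V_B ≈ 1.05 V

The second stage (R3 + R4 = 11.89 Ω) loads node A in parallel with R2.
R2 ‖ (R3+R4) = 7.592 Ω.
V_A = 5.89 × 7.592/(28.6 + 7.592) = 1.236 V.
Then the unloaded second divider: V_B = V_A × R4/(R3+R4) = 1.236 × 0.8495 = 1.050 V.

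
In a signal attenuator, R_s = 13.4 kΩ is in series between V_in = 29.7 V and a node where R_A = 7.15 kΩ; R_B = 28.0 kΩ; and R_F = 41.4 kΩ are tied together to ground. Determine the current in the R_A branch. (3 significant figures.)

Parallel bank: R_p = 1/(1/7.15 + 1/28.0 + 1/41.4) = 5.007 kΩ.
V_A by voltage divider: V_A = 29.7 × 5.007/(13.4 + 5.007) = 8.079 V.
Branch current I = V_A/R_A = 8.079/7.15 = 1.130 mA.

I ≈ 1.13 mA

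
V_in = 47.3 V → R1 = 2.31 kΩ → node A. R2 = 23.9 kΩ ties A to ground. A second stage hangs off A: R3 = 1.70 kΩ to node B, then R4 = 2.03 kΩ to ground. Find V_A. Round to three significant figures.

Looking into the second stage from A: R3 + R4 = 3.730 kΩ appears in parallel with R2.
Effective lower resistance at A: R2 ‖ 3.730 = 3.226 kΩ.
So V_A = 47.3 × 0.5828 = 27.56 V.

V_A ≈ 27.6 V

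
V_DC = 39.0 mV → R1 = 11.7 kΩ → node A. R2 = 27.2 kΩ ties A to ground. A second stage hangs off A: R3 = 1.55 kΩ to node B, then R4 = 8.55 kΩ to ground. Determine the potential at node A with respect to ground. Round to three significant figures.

The second stage (R3 + R4 = 10.10 kΩ) loads node A in parallel with R2.
Effective lower resistance at A: R2 ‖ 10.10 = 7.365 kΩ.
So V_A = 39.0 × 0.3863 = 15.07 mV.

V_A ≈ 15.1 mV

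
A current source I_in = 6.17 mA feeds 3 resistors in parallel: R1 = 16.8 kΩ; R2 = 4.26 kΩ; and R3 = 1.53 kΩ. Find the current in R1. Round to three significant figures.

Conductances: ΣG = 1/16.8 + 1/4.26 + 1/1.53 = 0.9479 (1/kΩ).
R1 takes the fraction G_k/ΣG = 0.05952/0.9479 = 0.06280, so I = 6.17 × 0.06280 = 0.3875 mA.

I ≈ 0.387 mA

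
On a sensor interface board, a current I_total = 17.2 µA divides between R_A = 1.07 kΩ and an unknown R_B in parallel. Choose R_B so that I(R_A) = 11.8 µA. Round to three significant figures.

The fraction through R_A equals R_B/(R_A+R_B).
With f = 0.6860, R_B = R_A · f/(1−f) = 1.07 × 2.185 = 2.338 kΩ.

R_B ≈ 2.34 kΩ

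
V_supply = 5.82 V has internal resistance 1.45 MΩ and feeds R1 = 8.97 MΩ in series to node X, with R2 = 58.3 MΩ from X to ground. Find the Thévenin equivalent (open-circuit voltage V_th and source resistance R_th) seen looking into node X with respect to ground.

V_th ≈ 4.94 V, R_th ≈ 8.84 MΩ

R1' = 1.45 + 8.97 = 10.42 MΩ (source resistance + R1).
With X open, the divider is unloaded: V_th = 5.82 × 58.3/68.72 = 4.938 V.
Looking into X with the source shorted: R_th = R1'·R2/(R1'+R2) = 10.42 × 58.3/68.72 = 8.840 MΩ.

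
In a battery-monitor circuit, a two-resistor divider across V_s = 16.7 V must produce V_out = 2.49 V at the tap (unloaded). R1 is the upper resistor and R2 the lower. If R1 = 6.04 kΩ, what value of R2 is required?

R2 ≈ 1.06 kΩ

The divider ratio is R2/(R1+R2) = 2.49/16.7 = 0.1491.
So R2 = R1 · V_out/(V_s − V_out) = 6.04 × 2.49/(16.7 − 2.49) = 6.04 × 0.1752 = 1.058 kΩ.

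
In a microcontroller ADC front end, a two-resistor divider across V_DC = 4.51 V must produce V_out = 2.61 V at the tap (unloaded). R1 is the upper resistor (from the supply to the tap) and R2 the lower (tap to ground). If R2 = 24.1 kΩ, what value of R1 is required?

R1 ≈ 17.5 kΩ

Required fraction k = V_out/V_DC = 0.5787.
R1 = R2·(1/k − 1) = 24.1 × 0.7280 = 17.54 kΩ.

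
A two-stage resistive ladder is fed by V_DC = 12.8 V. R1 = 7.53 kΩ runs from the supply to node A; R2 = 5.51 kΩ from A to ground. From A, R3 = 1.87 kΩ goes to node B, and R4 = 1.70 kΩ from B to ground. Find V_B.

V_B ≈ 1.36 V

The second stage (R3 + R4 = 3.570 kΩ) loads node A in parallel with R2.
R2 ‖ (R3+R4) = 2.166 kΩ.
So V_A = 12.8 × 0.2234 = 2.860 V.
Then the unloaded second divider: V_B = V_A × R4/(R3+R4) = 2.860 × 0.4762 = 1.362 V.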